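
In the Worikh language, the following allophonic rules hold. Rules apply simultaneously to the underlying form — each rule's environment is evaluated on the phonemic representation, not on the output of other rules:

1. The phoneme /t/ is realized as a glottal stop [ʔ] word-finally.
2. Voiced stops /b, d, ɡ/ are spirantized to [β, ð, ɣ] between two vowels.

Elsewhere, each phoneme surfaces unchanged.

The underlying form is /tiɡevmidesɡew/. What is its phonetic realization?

[tiɣevmiðesɡew]

/t/ (word-initial) fails the environment for rule 1, so it stays [t].
/ɡ/ (between /i/ and /e/): between two vowels, so rule 2 applies → [ɣ].
/d/ (between /i/ and /e/): between two vowels, so rule 2 applies → [ð].
/ɡ/ (between /s/ and /e/): rule 2 targets it, but not between two vowels → unchanged [ɡ].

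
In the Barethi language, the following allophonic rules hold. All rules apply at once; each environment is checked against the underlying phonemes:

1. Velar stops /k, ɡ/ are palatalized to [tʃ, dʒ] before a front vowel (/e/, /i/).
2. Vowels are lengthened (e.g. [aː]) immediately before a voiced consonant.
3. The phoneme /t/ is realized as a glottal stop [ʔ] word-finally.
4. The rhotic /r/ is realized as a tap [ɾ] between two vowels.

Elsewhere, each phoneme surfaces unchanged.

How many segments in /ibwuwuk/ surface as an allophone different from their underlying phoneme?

2

Segments that undergo a rule: /i/ → [iː] (rule 2); /u/ → [uː] (rule 2).
All other segments surface unchanged.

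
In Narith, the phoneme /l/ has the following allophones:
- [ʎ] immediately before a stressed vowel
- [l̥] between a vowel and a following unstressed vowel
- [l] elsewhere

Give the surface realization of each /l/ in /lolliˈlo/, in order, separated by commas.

[l], [l], [l], [ʎ]

Occurrence 1 (position 1): no conditioning environment matches → elsewhere allophone [l].
Occurrence 2 (position 3): no conditioning environment matches → elsewhere allophone [l].
Occurrence 3 (position 4): no conditioning environment matches → elsewhere allophone [l].
Occurrence 4 (position 6): immediately before a stressed vowel → [ʎ].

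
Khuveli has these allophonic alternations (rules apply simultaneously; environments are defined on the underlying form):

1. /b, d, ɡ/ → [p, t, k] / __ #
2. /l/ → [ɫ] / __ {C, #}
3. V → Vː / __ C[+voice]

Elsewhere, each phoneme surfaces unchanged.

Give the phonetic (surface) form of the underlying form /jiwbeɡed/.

[jiːwbeːɡeːt]

/j/ (word-initial): no rule targets it → [j].
Rule 3 applies to /i/ (between /j/ and /w/: before a voiced consonant) → [iː].
/w/ stays [w].
/b/ (between /w/ and /e/): rule 1 targets it, but not word-finally → unchanged [b].
/e/ (between /b/ and /ɡ/) occurs before a voiced consonant → [eː] by rule 3.
/ɡ/ — between /e/ and /e/; rule 1 does not apply here → [ɡ].
/e/ (between /ɡ/ and /d/) occurs before a voiced consonant → [eː] by rule 3.
/d/ meets the environment for rule 1 (word-finally) → [t].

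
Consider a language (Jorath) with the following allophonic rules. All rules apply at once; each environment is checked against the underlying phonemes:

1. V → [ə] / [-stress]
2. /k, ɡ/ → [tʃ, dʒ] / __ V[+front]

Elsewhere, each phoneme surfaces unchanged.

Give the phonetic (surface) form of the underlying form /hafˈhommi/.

[həfˈhommə]

/h/ — not in any rule's target class → [h].
/a/ (between /h/ and /f/): in an unstressed syllable, so rule 1 applies → [ə].
/f/ (between /a/ and /h/) is unaffected → [f].
/h/ stays [h].
/o/ — between /h/ and /m/; rule 1 does not apply here → [o].
/m/ (between /o/ and /m/) is unaffected → [m].
/m/ stays [m].
/i/ — word-final, in an unstressed syllable — surfaces as [ə] (rule 1).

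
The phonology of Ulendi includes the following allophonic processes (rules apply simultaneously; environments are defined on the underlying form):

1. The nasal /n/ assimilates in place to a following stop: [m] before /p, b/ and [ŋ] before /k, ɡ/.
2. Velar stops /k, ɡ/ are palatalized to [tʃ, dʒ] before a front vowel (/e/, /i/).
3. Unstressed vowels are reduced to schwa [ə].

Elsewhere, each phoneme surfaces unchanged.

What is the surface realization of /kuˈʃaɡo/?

/k/ — word-initial; rule 2 does not apply here → [k].
/u/ (between /k/ and /ʃ/): in an unstressed syllable, so rule 3 applies → [ə].
/ʃ/ (between /u/ and /a/): no rule targets it → [ʃ].
/a/ (between /ʃ/ and /ɡ/): rule 3 targets it, but not in an unstressed syllable → unchanged [a].
/ɡ/ (between /a/ and /o/) is in the target of rule 2 but the environment (before a front vowel) is not met → [ɡ].
/o/ meets the environment for rule 3 (in an unstressed syllable) → [ə].

[kəˈʃaɡə]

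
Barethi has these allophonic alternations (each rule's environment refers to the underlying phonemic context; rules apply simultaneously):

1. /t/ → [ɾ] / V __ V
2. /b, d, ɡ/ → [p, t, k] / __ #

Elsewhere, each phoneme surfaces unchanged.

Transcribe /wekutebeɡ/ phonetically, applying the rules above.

[wekuɾebek]

/w/ (word-initial): no rule targets it → [w].
/e/ (between /w/ and /k/): no rule targets it → [e].
/k/ (between /e/ and /u/): no rule targets it → [k].
/u/ stays [u].
/t/ meets the environment for rule 1 (between two vowels) → [ɾ].
/e/ stays [e].
/b/ (between /e/ and /e/): rule 2 targets it, but not word-finally → unchanged [b].
/e/ — not in any rule's target class → [e].
Rule 2 applies to /ɡ/ (word-final: word-finally) → [k].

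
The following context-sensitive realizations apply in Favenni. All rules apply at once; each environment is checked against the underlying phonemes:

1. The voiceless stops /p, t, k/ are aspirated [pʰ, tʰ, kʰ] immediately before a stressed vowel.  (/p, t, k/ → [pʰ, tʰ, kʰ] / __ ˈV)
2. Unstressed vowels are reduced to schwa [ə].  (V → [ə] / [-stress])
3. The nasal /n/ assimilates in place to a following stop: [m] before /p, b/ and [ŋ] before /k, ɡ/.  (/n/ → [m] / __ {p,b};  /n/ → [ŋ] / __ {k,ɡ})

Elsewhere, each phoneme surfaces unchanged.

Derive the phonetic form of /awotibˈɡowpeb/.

[əwətəbˈɡowpəb]

/a/ (word-initial): in an unstressed syllable, so rule 2 applies → [ə].
/w/ stays [w].
/o/ (between /w/ and /t/): in an unstressed syllable, so rule 2 applies → [ə].
/t/ — between /o/ and /i/; rule 1 does not apply here → [t].
/i/ — between /t/ and /b/, in an unstressed syllable — surfaces as [ə] (rule 2).
/b/ (between /i/ and /ɡ/) is unaffected → [b].
/ɡ/ — not in any rule's target class → [ɡ].
/o/ — between /ɡ/ and /w/; rule 2 does not apply here → [o].
/w/ (between /o/ and /p/) is unaffected → [w].
/p/ (between /w/ and /e/) fails the environment for rule 1, so it stays [p].
/e/ — between /p/ and /b/, in an unstressed syllable — surfaces as [ə] (rule 2).
/b/ — not in any rule's target class → [b].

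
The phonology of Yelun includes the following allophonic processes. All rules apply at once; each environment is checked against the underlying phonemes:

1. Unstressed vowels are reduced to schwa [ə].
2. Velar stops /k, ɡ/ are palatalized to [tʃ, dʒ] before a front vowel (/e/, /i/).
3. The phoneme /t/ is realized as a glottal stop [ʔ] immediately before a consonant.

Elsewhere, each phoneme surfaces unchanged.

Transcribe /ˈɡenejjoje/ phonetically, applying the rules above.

/ɡ/ — word-initial, before a front vowel — surfaces as [dʒ] (rule 2).
/e/ (between /ɡ/ and /n/): rule 1 targets it, but not in an unstressed syllable → unchanged [e].
/n/ (between /e/ and /e/): no rule targets it → [n].
/e/ — between /n/ and /j/, in an unstressed syllable — surfaces as [ə] (rule 1).
/j/ stays [j].
/j/ — not in any rule's target class → [j].
/o/ — between /j/ and /j/, in an unstressed syllable — surfaces as [ə] (rule 1).
/j/ stays [j].
/e/ (word-final) occurs in an unstressed syllable → [ə] by rule 1.

[ˈdʒenəjjəjə]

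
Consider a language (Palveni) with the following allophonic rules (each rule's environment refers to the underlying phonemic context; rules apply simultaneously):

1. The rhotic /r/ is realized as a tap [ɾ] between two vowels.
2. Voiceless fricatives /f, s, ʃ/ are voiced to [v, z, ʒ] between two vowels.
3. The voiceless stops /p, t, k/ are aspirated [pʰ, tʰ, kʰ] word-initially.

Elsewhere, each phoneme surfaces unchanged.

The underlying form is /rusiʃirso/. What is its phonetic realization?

[ruziʒirso]

/r/ — word-initial; rule 1 does not apply here → [r].
/u/ — not in any rule's target class → [u].
Rule 2 applies to /s/ (between /u/ and /i/: between two vowels) → [z].
/i/ — not in any rule's target class → [i].
/ʃ/ (between /i/ and /i/): between two vowels, so rule 2 applies → [ʒ].
/i/ (between /ʃ/ and /r/): no rule targets it → [i].
/r/ (between /i/ and /s/): rule 1 targets it, but not between two vowels → unchanged [r].
/s/ (between /r/ and /o/) is in the target of rule 2 but the environment (between two vowels) is not met → [s].
/o/ stays [o].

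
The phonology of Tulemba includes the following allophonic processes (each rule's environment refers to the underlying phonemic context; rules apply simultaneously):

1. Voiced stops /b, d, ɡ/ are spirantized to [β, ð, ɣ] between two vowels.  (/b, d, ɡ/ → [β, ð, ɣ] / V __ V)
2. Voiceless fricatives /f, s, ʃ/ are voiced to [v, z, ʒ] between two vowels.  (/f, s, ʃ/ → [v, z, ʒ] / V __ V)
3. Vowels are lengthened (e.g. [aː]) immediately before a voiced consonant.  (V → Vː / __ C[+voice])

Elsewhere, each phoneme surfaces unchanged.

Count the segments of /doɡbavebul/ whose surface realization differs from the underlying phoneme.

Segments that undergo a rule: /o/ → [oː] (rule 3); /a/ → [aː] (rule 3); /e/ → [eː] (rule 3); /b/ → [β] (rule 1); /u/ → [uː] (rule 3).
All other segments surface unchanged.

5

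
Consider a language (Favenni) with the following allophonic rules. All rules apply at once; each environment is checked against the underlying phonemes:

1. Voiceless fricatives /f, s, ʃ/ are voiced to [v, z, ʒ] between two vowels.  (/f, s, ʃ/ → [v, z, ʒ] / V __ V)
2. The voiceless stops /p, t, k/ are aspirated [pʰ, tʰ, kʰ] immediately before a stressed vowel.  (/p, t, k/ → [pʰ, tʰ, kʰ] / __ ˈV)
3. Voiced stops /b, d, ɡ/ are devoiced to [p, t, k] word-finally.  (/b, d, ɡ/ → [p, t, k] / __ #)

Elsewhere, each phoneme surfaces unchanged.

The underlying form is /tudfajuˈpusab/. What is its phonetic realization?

/t/ (word-initial): rule 2 targets it, but not immediately before a stressed vowel → unchanged [t].
/u/ — not in any rule's target class → [u].
/d/ (between /u/ and /f/) is in the target of rule 3 but the environment (word-finally) is not met → [d].
/f/ (between /d/ and /a/) fails the environment for rule 1, so it stays [f].
/a/ stays [a].
/j/ — not in any rule's target class → [j].
/u/ — not in any rule's target class → [u].
/p/ meets the environment for rule 2 (immediately before a stressed vowel) → [pʰ].
/u/ stays [u].
/s/ (between /u/ and /a/) occurs between two vowels → [z] by rule 1.
/a/ — not in any rule's target class → [a].
/b/ (word-final): word-finally, so rule 3 applies → [p].

[tudfajuˈpʰuzap]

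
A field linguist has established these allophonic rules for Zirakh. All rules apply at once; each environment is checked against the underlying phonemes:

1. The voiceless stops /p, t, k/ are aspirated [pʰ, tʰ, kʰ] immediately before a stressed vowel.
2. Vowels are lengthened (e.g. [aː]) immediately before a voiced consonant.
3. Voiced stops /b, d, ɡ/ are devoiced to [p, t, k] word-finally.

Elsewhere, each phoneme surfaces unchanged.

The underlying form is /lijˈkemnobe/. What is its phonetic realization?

/l/ stays [l].
/i/ (between /l/ and /j/): before a voiced consonant, so rule 2 applies → [iː].
/j/ (between /i/ and /k/): no rule targets it → [j].
/k/ (between /j/ and /e/): immediately before a stressed vowel, so rule 1 applies → [kʰ].
/e/ — between /k/ and /m/, before a voiced consonant — surfaces as [eː] (rule 2).
/m/ (between /e/ and /n/): no rule targets it → [m].
/n/ (between /m/ and /o/) is unaffected → [n].
/o/ meets the environment for rule 2 (before a voiced consonant) → [oː].
/b/ (between /o/ and /e/) is in the target of rule 3 but the environment (word-finally) is not met → [b].
/e/ — word-final; rule 2 does not apply here → [e].

[liːjˈkʰeːmnoːbe]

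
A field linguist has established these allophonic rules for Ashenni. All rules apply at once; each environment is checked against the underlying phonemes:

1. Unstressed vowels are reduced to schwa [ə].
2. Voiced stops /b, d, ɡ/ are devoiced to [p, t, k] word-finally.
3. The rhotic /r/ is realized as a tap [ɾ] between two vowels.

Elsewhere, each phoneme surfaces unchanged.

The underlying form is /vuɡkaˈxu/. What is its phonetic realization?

[vəɡkəˈxu]

/u/ meets the environment for rule 1 (in an unstressed syllable) → [ə].
/ɡ/ — between /u/ and /k/; rule 2 does not apply here → [ɡ].
/a/ (between /k/ and /x/) occurs in an unstressed syllable → [ə] by rule 1.
/u/ (word-final) is in the target of rule 1 but the environment (in an unstressed syllable) is not met → [u].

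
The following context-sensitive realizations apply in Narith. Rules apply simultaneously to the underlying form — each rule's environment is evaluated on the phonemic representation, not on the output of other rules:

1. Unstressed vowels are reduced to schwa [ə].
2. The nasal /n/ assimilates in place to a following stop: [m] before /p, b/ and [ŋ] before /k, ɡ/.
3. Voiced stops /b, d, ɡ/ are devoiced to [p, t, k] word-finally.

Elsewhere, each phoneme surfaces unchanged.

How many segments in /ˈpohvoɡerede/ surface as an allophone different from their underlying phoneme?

Segments that undergo a rule: /o/ → [ə] (rule 1); /e/ → [ə] (rule 1); /e/ → [ə] (rule 1); /e/ → [ə] (rule 1).
All other segments surface unchanged.

4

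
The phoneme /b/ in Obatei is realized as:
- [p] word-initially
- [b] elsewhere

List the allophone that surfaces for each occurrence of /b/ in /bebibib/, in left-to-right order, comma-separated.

Occurrence 1 (position 1): word-initially → [p].
Occurrence 2 (position 3): no conditioning environment matches → elsewhere allophone [b].
Occurrence 3 (position 5): no conditioning environment matches → elsewhere allophone [b].
Occurrence 4 (position 7): no conditioning environment matches → elsewhere allophone [b].

[p], [b], [b], [b]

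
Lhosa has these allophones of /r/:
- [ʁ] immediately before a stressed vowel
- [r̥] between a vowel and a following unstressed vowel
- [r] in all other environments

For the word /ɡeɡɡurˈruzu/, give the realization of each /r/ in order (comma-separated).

Occurrence 1 (position 6): no conditioning environment matches → elsewhere allophone [r].
Occurrence 2 (position 7): immediately before a stressed vowel → [ʁ].

[r], [ʁ]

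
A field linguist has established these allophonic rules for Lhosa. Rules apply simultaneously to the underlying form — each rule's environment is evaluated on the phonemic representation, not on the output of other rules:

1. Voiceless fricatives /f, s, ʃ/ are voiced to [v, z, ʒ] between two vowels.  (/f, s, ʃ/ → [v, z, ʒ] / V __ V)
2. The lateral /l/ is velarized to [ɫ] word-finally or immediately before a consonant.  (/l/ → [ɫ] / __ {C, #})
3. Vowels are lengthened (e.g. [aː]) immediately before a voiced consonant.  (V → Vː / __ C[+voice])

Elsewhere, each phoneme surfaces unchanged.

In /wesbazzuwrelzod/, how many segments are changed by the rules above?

5

Segments that undergo a rule: /a/ → [aː] (rule 3); /u/ → [uː] (rule 3); /e/ → [eː] (rule 3); /l/ → [ɫ] (rule 2); /o/ → [oː] (rule 3).
All other segments surface unchanged.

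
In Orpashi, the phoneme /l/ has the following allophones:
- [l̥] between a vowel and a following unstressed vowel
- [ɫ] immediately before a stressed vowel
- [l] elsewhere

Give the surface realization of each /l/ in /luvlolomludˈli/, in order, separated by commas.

[l], [l], [l̥], [l], [ɫ]

Occurrence 1 (position 1): no conditioning environment matches → elsewhere allophone [l].
Occurrence 2 (position 4): no conditioning environment matches → elsewhere allophone [l].
Occurrence 3 (position 6): between a vowel and a following unstressed vowel → [l̥].
Occurrence 4 (position 9): no conditioning environment matches → elsewhere allophone [l].
Occurrence 5 (position 12): immediately before a stressed vowel → [ɫ].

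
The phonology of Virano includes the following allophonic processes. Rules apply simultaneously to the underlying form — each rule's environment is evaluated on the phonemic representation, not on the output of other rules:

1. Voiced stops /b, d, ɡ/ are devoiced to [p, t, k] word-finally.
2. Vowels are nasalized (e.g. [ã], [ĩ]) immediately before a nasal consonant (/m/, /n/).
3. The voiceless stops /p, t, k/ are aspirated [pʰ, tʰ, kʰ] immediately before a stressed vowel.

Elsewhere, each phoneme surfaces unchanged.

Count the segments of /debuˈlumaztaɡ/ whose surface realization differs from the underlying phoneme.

2

Segments that undergo a rule: /u/ → [ũ] (rule 2); /ɡ/ → [k] (rule 1).
All other segments surface unchanged.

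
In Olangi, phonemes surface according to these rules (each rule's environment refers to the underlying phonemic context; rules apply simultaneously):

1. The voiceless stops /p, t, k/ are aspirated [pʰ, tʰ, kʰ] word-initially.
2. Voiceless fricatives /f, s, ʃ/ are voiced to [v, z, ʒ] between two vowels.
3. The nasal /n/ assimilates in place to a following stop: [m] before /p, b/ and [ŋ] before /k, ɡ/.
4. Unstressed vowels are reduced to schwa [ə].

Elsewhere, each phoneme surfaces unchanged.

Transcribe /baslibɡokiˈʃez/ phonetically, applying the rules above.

[bəsləbɡəkəˈʒez]

Rule 4 applies to /a/ (between /b/ and /s/: in an unstressed syllable) → [ə].
/s/ — between /a/ and /l/; rule 2 does not apply here → [s].
/i/ (between /l/ and /b/) occurs in an unstressed syllable → [ə] by rule 4.
Rule 4 applies to /o/ (between /ɡ/ and /k/: in an unstressed syllable) → [ə].
/k/ (between /o/ and /i/) is in the target of rule 1 but the environment (word-initially) is not met → [k].
/i/ meets the environment for rule 4 (in an unstressed syllable) → [ə].
/ʃ/ (between /i/ and /e/) occurs between two vowels → [ʒ] by rule 2.
/e/ (between /ʃ/ and /z/) fails the environment for rule 4, so it stays [e].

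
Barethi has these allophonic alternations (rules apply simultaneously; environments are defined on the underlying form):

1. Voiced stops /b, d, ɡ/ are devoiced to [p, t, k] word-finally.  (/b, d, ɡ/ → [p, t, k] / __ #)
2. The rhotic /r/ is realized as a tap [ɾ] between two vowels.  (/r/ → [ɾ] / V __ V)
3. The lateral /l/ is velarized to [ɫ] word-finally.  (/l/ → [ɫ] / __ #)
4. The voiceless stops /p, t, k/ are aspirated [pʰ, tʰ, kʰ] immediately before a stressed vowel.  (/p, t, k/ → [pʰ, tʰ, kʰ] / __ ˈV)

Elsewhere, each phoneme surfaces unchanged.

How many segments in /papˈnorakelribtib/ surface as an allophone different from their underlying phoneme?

Segments that undergo a rule: /r/ → [ɾ] (rule 2); /b/ → [p] (rule 1).
All other segments surface unchanged.

2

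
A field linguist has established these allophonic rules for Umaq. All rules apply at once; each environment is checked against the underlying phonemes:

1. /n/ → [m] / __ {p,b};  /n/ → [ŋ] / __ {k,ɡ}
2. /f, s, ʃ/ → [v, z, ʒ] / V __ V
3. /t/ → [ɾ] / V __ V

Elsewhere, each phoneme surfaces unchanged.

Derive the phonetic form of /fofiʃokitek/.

/f/ — word-initial; rule 2 does not apply here → [f].
/f/ — between /o/ and /i/, between two vowels — surfaces as [v] (rule 2).
/ʃ/ — between /i/ and /o/, between two vowels — surfaces as [ʒ] (rule 2).
/t/ meets the environment for rule 3 (between two vowels) → [ɾ].

[foviʒokiɾek]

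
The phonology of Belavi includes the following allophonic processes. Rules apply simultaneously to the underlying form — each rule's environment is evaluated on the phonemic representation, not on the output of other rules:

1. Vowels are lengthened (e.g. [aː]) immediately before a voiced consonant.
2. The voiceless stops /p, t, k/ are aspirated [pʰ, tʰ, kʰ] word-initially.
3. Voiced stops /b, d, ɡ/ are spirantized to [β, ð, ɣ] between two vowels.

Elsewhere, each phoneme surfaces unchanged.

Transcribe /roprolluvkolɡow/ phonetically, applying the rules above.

[roproːlluːvkoːlɡoːw]

/r/ — not in any rule's target class → [r].
/o/ — between /r/ and /p/; rule 1 does not apply here → [o].
/p/ (between /o/ and /r/) fails the environment for rule 2, so it stays [p].
/r/ — not in any rule's target class → [r].
/o/ — between /r/ and /l/, before a voiced consonant — surfaces as [oː] (rule 1).
/l/ — not in any rule's target class → [l].
/l/ stays [l].
/u/ meets the environment for rule 1 (before a voiced consonant) → [uː].
/v/ stays [v].
/k/ (between /v/ and /o/) fails the environment for rule 2, so it stays [k].
/o/ (between /k/ and /l/): before a voiced consonant, so rule 1 applies → [oː].
/l/ — not in any rule's target class → [l].
/ɡ/ (between /l/ and /o/) is in the target of rule 3 but the environment (between two vowels) is not met → [ɡ].
/o/ (between /ɡ/ and /w/) occurs before a voiced consonant → [oː] by rule 1.
/w/ (word-final): no rule targets it → [w].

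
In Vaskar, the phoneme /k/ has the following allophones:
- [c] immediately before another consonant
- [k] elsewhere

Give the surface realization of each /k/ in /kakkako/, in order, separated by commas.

Occurrence 1 (position 1): no conditioning environment matches → elsewhere allophone [k].
Occurrence 2 (position 3): immediately before another consonant → [c].
Occurrence 3 (position 4): no conditioning environment matches → elsewhere allophone [k].
Occurrence 4 (position 6): no conditioning environment matches → elsewhere allophone [k].

[k], [c], [k], [k]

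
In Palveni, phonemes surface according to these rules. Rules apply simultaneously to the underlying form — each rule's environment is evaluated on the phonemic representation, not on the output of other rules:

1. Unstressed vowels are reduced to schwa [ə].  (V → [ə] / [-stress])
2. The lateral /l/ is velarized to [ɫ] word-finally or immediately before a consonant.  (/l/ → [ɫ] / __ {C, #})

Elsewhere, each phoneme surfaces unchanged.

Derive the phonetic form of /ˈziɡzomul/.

[ˈziɡzəməɫ]

/z/ (word-initial) is unaffected → [z].
/i/ (between /z/ and /ɡ/) is in the target of rule 1 but the environment (in an unstressed syllable) is not met → [i].
/ɡ/ stays [ɡ].
/z/ — not in any rule's target class → [z].
/o/ meets the environment for rule 1 (in an unstressed syllable) → [ə].
/m/ stays [m].
/u/ meets the environment for rule 1 (in an unstressed syllable) → [ə].
/l/ (word-final): word-finally or immediately before a consonant, so rule 2 applies → [ɫ].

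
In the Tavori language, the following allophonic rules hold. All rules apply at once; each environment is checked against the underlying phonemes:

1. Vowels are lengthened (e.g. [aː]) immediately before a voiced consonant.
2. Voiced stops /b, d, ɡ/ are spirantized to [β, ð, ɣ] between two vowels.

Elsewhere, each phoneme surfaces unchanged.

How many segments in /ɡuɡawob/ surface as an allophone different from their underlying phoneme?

4

Segments that undergo a rule: /u/ → [uː] (rule 1); /ɡ/ → [ɣ] (rule 2); /a/ → [aː] (rule 1); /o/ → [oː] (rule 1).
All other segments surface unchanged.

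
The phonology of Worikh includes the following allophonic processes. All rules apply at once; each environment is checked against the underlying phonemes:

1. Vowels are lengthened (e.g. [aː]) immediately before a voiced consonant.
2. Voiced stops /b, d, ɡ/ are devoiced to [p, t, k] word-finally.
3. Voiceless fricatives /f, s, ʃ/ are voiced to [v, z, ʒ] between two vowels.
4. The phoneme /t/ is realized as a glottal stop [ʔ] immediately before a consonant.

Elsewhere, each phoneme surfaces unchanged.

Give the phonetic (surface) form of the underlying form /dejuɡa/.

[deːjuːɡa]

/d/ (word-initial) is in the target of rule 2 but the environment (word-finally) is not met → [d].
/e/ — between /d/ and /j/, before a voiced consonant — surfaces as [eː] (rule 1).
/u/ (between /j/ and /ɡ/): before a voiced consonant, so rule 1 applies → [uː].
/ɡ/ (between /u/ and /a/) is in the target of rule 2 but the environment (word-finally) is not met → [ɡ].
/a/ (word-final) fails the environment for rule 1, so it stays [a].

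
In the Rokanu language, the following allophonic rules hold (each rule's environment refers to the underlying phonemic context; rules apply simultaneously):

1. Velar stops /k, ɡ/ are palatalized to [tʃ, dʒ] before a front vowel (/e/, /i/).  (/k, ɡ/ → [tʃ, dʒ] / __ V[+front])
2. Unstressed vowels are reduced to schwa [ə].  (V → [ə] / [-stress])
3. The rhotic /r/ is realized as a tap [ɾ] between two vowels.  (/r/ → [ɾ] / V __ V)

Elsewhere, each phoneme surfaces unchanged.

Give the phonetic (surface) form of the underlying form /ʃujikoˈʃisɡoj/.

/ʃ/ (word-initial) is unaffected → [ʃ].
Rule 2 applies to /u/ (between /ʃ/ and /j/: in an unstressed syllable) → [ə].
/j/ — not in any rule's target class → [j].
/i/ — between /j/ and /k/, in an unstressed syllable — surfaces as [ə] (rule 2).
/k/ (between /i/ and /o/) is in the target of rule 1 but the environment (before a front vowel) is not met → [k].
/o/ — between /k/ and /ʃ/, in an unstressed syllable — surfaces as [ə] (rule 2).
/ʃ/ (between /o/ and /i/) is unaffected → [ʃ].
/i/ (between /ʃ/ and /s/) fails the environment for rule 2, so it stays [i].
/s/ stays [s].
/ɡ/ (between /s/ and /o/) fails the environment for rule 1, so it stays [ɡ].
/o/ — between /ɡ/ and /j/, in an unstressed syllable — surfaces as [ə] (rule 2).
/j/ — not in any rule's target class → [j].

[ʃəjəkəˈʃisɡəj]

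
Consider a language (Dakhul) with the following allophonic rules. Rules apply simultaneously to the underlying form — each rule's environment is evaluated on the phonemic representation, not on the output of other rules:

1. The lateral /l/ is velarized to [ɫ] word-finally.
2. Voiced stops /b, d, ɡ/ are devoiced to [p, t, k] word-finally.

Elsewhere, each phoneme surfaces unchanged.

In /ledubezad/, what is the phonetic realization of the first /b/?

[b]

/b/ (between /u/ and /e/) fails the environment for rule 2, so it stays [b].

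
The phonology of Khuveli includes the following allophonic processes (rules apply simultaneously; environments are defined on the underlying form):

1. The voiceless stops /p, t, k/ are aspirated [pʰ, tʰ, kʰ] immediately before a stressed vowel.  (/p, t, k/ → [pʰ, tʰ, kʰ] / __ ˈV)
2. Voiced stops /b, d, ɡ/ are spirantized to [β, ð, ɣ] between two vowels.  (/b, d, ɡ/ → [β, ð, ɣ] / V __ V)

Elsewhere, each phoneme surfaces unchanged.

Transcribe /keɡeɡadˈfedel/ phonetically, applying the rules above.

/k/ (word-initial): rule 1 targets it, but not immediately before a stressed vowel → unchanged [k].
/e/ (between /k/ and /ɡ/) is unaffected → [e].
/ɡ/ (between /e/ and /e/): between two vowels, so rule 2 applies → [ɣ].
/e/ (between /ɡ/ and /ɡ/) is unaffected → [e].
/ɡ/ meets the environment for rule 2 (between two vowels) → [ɣ].
/a/ (between /ɡ/ and /d/) is unaffected → [a].
/d/ (between /a/ and /f/): rule 2 targets it, but not between two vowels → unchanged [d].
/f/ (between /d/ and /e/) is unaffected → [f].
/e/ stays [e].
Rule 2 applies to /d/ (between /e/ and /e/: between two vowels) → [ð].
/e/ (between /d/ and /l/) is unaffected → [e].
/l/ (word-final): no rule targets it → [l].

[keɣeɣadˈfeðel]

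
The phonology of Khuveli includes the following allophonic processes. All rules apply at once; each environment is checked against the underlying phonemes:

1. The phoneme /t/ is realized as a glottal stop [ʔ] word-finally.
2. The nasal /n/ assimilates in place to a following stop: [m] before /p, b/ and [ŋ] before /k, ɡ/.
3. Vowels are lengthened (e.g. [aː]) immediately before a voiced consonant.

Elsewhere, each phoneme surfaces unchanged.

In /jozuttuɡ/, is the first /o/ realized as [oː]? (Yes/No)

Rule 3 applies to /o/ (between /j/ and /z/: before a voiced consonant) → [oː].
The actual realization is [oː], which matches [oː].

Yes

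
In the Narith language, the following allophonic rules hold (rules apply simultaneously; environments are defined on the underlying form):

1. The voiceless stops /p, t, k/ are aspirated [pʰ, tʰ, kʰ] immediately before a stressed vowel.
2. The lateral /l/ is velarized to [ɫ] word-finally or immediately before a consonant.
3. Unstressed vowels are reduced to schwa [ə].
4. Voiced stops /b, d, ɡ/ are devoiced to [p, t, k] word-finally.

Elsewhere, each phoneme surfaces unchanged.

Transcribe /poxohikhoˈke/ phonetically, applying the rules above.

[pəxəhəkhəˈkʰe]

/p/ (word-initial) fails the environment for rule 1, so it stays [p].
Rule 3 applies to /o/ (between /p/ and /x/: in an unstressed syllable) → [ə].
/x/ (between /o/ and /o/): no rule targets it → [x].
/o/ meets the environment for rule 3 (in an unstressed syllable) → [ə].
/h/ stays [h].
/i/ — between /h/ and /k/, in an unstressed syllable — surfaces as [ə] (rule 3).
/k/ (between /i/ and /h/) is in the target of rule 1 but the environment (immediately before a stressed vowel) is not met → [k].
/h/ (between /k/ and /o/) is unaffected → [h].
/o/ (between /h/ and /k/): in an unstressed syllable, so rule 3 applies → [ə].
/k/ — between /o/ and /e/, immediately before a stressed vowel — surfaces as [kʰ] (rule 1).
/e/ (word-final) fails the environment for rule 3, so it stays [e].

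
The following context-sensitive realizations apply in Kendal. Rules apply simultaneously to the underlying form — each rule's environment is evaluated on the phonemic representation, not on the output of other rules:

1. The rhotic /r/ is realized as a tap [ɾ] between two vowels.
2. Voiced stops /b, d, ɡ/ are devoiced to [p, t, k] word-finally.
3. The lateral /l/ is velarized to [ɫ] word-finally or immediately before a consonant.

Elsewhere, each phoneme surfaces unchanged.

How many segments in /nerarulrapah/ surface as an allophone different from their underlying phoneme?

Segments that undergo a rule: /r/ → [ɾ] (rule 1); /r/ → [ɾ] (rule 1); /l/ → [ɫ] (rule 3).
All other segments surface unchanged.

3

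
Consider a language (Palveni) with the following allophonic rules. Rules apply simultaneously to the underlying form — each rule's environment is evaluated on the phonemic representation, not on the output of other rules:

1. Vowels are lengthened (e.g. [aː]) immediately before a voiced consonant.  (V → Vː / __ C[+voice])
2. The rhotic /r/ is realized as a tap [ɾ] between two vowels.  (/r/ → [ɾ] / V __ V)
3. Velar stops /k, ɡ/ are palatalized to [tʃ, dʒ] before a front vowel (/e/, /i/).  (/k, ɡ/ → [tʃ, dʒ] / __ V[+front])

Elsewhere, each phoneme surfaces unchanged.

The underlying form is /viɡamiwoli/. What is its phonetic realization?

/v/ — not in any rule's target class → [v].
/i/ meets the environment for rule 1 (before a voiced consonant) → [iː].
/ɡ/ (between /i/ and /a/) fails the environment for rule 3, so it stays [ɡ].
/a/ (between /ɡ/ and /m/) occurs before a voiced consonant → [aː] by rule 1.
/m/ (between /a/ and /i/) is unaffected → [m].
/i/ (between /m/ and /w/) occurs before a voiced consonant → [iː] by rule 1.
/w/ — not in any rule's target class → [w].
Rule 1 applies to /o/ (between /w/ and /l/: before a voiced consonant) → [oː].
/l/ — not in any rule's target class → [l].
/i/ (word-final) is in the target of rule 1 but the environment (before a voiced consonant) is not met → [i].

[viːɡaːmiːwoːli]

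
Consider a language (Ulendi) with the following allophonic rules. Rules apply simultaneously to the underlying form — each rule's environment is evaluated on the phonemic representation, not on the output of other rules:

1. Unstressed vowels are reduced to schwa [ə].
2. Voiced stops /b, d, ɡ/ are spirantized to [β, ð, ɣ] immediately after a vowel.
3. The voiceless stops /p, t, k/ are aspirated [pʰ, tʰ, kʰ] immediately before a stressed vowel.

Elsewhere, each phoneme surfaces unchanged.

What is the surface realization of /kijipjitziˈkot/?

/k/ (word-initial): rule 3 targets it, but not immediately before a stressed vowel → unchanged [k].
Rule 1 applies to /i/ (between /k/ and /j/: in an unstressed syllable) → [ə].
/j/ stays [j].
/i/ — between /j/ and /p/, in an unstressed syllable — surfaces as [ə] (rule 1).
/p/ — between /i/ and /j/; rule 3 does not apply here → [p].
/j/ stays [j].
/i/ meets the environment for rule 1 (in an unstressed syllable) → [ə].
/t/ (between /i/ and /z/): rule 3 targets it, but not immediately before a stressed vowel → unchanged [t].
/z/ stays [z].
/i/ (between /z/ and /k/) occurs in an unstressed syllable → [ə] by rule 1.
/k/ meets the environment for rule 3 (immediately before a stressed vowel) → [kʰ].
/o/ (between /k/ and /t/) is in the target of rule 1 but the environment (in an unstressed syllable) is not met → [o].
/t/ (word-final) fails the environment for rule 3, so it stays [t].

[kəjəpjətzəˈkʰot]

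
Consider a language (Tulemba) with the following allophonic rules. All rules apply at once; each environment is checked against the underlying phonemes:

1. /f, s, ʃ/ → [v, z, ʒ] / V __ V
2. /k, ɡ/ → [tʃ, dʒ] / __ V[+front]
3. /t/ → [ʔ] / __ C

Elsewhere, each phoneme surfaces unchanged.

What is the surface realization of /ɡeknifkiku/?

/ɡ/ (word-initial): before a front vowel, so rule 2 applies → [dʒ].
/e/ (between /ɡ/ and /k/) is unaffected → [e].
/k/ (between /e/ and /n/) fails the environment for rule 2, so it stays [k].
/n/ (between /k/ and /i/): no rule targets it → [n].
/i/ — not in any rule's target class → [i].
/f/ (between /i/ and /k/) fails the environment for rule 1, so it stays [f].
/k/ — between /f/ and /i/, before a front vowel — surfaces as [tʃ] (rule 2).
/i/ — not in any rule's target class → [i].
/k/ (between /i/ and /u/): rule 2 targets it, but not before a front vowel → unchanged [k].
/u/ stays [u].

[dʒekniftʃiku]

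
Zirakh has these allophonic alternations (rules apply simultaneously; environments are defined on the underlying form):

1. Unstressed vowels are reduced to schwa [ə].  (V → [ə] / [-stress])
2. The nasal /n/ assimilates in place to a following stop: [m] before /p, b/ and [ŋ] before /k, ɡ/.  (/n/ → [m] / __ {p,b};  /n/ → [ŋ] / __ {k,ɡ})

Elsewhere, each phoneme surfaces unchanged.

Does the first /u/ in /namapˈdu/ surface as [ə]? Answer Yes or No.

No

/u/ — word-final; rule 1 does not apply here → [u].
The actual realization is [u], not [ə].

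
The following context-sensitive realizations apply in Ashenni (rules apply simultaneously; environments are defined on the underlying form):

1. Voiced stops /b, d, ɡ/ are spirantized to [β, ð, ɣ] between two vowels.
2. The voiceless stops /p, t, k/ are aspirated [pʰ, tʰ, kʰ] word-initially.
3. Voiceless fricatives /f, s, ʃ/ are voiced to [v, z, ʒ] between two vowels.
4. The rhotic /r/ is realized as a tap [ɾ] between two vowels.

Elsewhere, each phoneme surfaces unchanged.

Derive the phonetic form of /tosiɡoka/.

/t/ meets the environment for rule 2 (word-initially) → [tʰ].
/o/ (between /t/ and /s/) is unaffected → [o].
/s/ — between /o/ and /i/, between two vowels — surfaces as [z] (rule 3).
/i/ (between /s/ and /ɡ/) is unaffected → [i].
/ɡ/ — between /i/ and /o/, between two vowels — surfaces as [ɣ] (rule 1).
/o/ — not in any rule's target class → [o].
/k/ (between /o/ and /a/) fails the environment for rule 2, so it stays [k].
/a/ — not in any rule's target class → [a].

[tʰoziɣoka]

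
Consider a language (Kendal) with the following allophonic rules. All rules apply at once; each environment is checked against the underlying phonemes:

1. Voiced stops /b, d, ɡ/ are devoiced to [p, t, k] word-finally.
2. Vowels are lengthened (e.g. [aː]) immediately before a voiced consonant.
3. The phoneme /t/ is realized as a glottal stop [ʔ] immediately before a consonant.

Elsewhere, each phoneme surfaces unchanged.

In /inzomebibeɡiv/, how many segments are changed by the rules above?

6

Segments that undergo a rule: /i/ → [iː] (rule 2); /o/ → [oː] (rule 2); /e/ → [eː] (rule 2); /i/ → [iː] (rule 2); /e/ → [eː] (rule 2); /i/ → [iː] (rule 2).
All other segments surface unchanged.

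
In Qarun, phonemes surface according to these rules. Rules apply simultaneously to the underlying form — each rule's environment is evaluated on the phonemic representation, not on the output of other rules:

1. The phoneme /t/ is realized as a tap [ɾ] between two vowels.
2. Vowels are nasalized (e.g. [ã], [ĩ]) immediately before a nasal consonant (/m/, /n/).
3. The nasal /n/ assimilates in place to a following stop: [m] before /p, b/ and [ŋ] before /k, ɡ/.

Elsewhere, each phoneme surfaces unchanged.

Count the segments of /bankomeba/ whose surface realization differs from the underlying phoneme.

3

Segments that undergo a rule: /a/ → [ã] (rule 2); /n/ → [ŋ] (rule 3); /o/ → [õ] (rule 2).
All other segments surface unchanged.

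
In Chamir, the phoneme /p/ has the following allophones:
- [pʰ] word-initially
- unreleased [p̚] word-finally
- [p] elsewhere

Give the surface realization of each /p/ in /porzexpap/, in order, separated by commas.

[pʰ], [p], [p̚]

Occurrence 1 (position 1): word-initially → [pʰ].
Occurrence 2 (position 7): no conditioning environment matches → elsewhere allophone [p].
Occurrence 3 (position 9): word-finally → [p̚].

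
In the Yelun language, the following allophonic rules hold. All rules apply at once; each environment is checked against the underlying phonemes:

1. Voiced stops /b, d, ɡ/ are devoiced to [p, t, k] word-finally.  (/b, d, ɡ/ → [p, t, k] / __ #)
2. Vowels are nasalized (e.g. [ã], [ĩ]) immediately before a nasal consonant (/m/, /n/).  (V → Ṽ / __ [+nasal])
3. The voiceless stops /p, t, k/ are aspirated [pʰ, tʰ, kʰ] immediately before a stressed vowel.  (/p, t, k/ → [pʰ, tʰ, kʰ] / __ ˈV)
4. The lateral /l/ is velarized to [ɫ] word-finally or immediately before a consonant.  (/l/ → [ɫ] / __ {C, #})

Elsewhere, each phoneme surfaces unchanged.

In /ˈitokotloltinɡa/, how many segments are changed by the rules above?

2

Segments that undergo a rule: /l/ → [ɫ] (rule 4); /i/ → [ĩ] (rule 2).
All other segments surface unchanged.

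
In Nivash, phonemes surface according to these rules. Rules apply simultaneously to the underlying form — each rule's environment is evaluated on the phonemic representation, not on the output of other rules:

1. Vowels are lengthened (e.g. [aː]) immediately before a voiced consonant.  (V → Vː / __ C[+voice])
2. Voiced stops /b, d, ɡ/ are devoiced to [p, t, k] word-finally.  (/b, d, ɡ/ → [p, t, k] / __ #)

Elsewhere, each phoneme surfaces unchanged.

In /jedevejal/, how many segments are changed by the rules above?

Segments that undergo a rule: /e/ → [eː] (rule 1); /e/ → [eː] (rule 1); /e/ → [eː] (rule 1); /a/ → [aː] (rule 1).
All other segments surface unchanged.

4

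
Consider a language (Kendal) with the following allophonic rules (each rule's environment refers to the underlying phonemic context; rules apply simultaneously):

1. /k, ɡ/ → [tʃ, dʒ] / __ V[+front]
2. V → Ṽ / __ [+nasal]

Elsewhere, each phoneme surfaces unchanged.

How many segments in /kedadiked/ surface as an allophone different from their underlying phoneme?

Segments that undergo a rule: /k/ → [tʃ] (rule 1); /k/ → [tʃ] (rule 1).
All other segments surface unchanged.

2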